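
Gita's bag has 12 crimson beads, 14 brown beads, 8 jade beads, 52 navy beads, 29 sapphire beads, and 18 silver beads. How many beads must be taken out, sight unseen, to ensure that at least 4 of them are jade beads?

129

In the worst case for collecting jade beads, every non-jade bead comes out first.
There are 12 + 14 + 52 + 29 + 18 = 125 non-jade beads altogether.
After those, each further bead must be jade, so 125 + 4 = 129 draws guarantee 4 jade beads.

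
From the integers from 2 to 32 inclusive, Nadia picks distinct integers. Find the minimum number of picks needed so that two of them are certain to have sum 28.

20

A set avoiding the sum 28 can contain at most one of each pair {x, 28−x}, plus the 7 elements whose complement lies outside the range or equal to its own complement.
The integers 14, …, 32 (19 of them) are such a set: any two sum to at least 14+15 = 29 > 28.
By the pigeonhole principle, any 20th integer completes one of the 12 pairs, so 20 choices force a sum of 28.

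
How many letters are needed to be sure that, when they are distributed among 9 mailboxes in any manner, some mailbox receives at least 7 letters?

With 54 letters one could put exactly 6 in each of the 9 mailboxes, and no mailbox would reach 7.
Pigeonhole: one more letter must land in a mailbox that already has 6, giving it 7.
So 9 × 6 + 1 = 55 letters are required.

55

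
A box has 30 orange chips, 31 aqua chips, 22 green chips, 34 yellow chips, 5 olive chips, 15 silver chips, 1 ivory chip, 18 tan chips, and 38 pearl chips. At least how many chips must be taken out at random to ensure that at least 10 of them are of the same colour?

An adversary could hand out at most 9 chips per colour (olive, ivory run out sooner): 9 + 9 + 9 + 9 + 5 + 9 + 1 + 9 + 9 = 69 chips and still no colour has 10.
One more chip lands in a colour already at 9, so 70 draws are enough and 69 are not.

70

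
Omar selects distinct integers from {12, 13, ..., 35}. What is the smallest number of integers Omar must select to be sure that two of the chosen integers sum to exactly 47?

13

Group the elements by complementary pair {x, 47−x}: {12,35}, {13,34}, {14,33}, …, giving 12 two-element pairs.
By the pigeonhole principle, treating each of those 12 groups as a pigeonhole, one can pick one integer per group — 12 integers — with no two summing to 47.
The 13th integer lands in an occupied pair, forcing a sum of 47.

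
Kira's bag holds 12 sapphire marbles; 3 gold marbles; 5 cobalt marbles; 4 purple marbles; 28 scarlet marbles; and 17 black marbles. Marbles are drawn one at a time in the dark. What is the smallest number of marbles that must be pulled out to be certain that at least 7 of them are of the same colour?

31

By pigeonhole, put each drawn marble into a box by colour. The largest draw with every box below 7 takes min(count, 6) from each colour; colours with fewer than 6 contribute all they have.
Σ min(cᵢ, 6) = 6 + 3 + 5 + 4 + 6 + 6 = 30.
Draw number 30 + 1 = 31 must push one box to 7.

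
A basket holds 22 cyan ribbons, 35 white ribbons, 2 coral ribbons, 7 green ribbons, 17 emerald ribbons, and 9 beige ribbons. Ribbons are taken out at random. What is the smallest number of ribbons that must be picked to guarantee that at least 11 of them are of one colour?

49

The 6 colours are the holes; the ribbons drawn are the pigeons.
To avoid 11 of any one colour, the worst case takes at most 10 of each colour, or every ribbon of a colour that has fewer than 10.
That gives 10 + 10 + 2 + 7 + 10 + 9 = 48 ribbons with no colour reaching 11.
The next ribbon forces some colour to 11, so 48 + 1 = 49.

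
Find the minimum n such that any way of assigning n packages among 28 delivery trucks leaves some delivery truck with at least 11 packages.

281

With 280 packages one could put exactly 10 in each of the 28 delivery trucks, and no delivery truck would reach 11.
One more package must land in a delivery truck that already has 10, giving it 11.
So 28 × 10 + 1 = 281 packages are required.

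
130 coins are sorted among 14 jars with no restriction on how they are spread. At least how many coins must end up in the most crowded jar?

10

By the pigeonhole principle, the 14 jars are the holes and the 130 coins are the pigeons.
If every jar held at most 9 coins, the total would be at most 14 × 9 = 126, which is less than 130.
So some jar holds at least ⌈130/14⌉ = 10 coins.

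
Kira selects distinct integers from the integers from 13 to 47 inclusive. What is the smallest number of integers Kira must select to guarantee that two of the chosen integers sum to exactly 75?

26

A set avoiding the sum 75 can contain at most one of each pair {x, 75−x}, plus the 15 elements whose complement lies outside the range.
The integers 13, …, 37 (25 of them) are such a set: any two sum to at least 13+14 = 27 and at most 36+37 = 73 < 75.
By the pigeonhole principle, any 26th integer completes one of the 10 pairs, so 26 choices force a sum of 75.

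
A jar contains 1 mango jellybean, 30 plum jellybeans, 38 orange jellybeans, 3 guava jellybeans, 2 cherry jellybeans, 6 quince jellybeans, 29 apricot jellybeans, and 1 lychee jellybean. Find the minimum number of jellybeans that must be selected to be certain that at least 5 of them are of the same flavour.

An adversary could hand out at most 4 jellybeans per flavour (4 flavours run out sooner): 1 + 4 + 4 + 3 + 2 + 4 + 4 + 1 = 23 jellybeans and still no flavour has 5.
One more jellybean lands in a flavour already at 4, so 24 draws are enough and 23 are not.

24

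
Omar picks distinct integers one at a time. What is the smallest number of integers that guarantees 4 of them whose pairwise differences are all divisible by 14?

43

Integers whose pairwise differences are multiples of 14 are exactly those sharing a remainder mod 14. The 14 residue classes mod 14 are the pigeonholes.
With 42 integers one could put 3 in each residue class and have no class reach 4.
The 43rd integer pushes some class to 4, so 14·3 + 1 = 43.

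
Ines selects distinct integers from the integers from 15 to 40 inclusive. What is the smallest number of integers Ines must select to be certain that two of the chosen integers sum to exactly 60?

A set avoiding the sum 60 can contain at most one of each pair {x, 60−x}, plus the 6 elements whose complement lies outside the range or equal to its own complement.
The integers 15, …, 30 (16 of them) are such a set: any two sum to at least 15+16 = 31 and at most 29+30 = 59 < 60.
By pigeonhole, any 17th integer completes one of the 10 pairs, so 17 choices force a sum of 60.

17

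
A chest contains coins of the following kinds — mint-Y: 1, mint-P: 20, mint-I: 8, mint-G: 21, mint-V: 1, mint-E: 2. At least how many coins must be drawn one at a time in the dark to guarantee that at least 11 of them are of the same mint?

33

Put each drawn coin into a box by mint. The largest draw with every box below 11 takes min(count, 10) from each mint; mints with fewer than 10 contribute all they have.
Σ min(cᵢ, 10) = 1 + 10 + 8 + 10 + 1 + 2 = 32.
Draw number 32 + 1 = 33 must push one box to 11.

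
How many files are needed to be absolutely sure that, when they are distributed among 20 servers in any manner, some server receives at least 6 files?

With 100 files one could put exactly 5 in each of the 20 servers, and no server would reach 6.
One more file must land in a server that already has 5, giving it 6.
So 20 × 5 + 1 = 101 files are required.

101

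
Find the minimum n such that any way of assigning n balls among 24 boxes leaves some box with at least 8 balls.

With 168 balls one could put exactly 7 in each of the 24 boxes, and no box would reach 8.
One more ball must land in a box that already has 7, giving it 8.
So 24 × 7 + 1 = 169 balls are required.

169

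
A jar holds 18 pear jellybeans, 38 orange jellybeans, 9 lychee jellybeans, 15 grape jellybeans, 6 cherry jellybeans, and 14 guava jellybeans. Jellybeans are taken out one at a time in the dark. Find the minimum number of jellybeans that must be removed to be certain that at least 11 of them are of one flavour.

Put each drawn jellybean into a box by flavour. The largest draw with every box below 11 takes min(count, 10) from each flavour; flavours with fewer than 10 contribute all they have.
Σ min(cᵢ, 10) = 10 + 10 + 9 + 10 + 6 + 10 = 55.
Draw number 55 + 1 = 56 must push one box to 11.

56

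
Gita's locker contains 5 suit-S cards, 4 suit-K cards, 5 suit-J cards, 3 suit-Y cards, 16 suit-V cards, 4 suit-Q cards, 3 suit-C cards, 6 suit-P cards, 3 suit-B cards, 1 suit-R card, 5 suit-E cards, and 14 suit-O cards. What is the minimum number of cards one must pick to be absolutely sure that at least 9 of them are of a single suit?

By pigeonhole, the 12 suits are the holes; the cards drawn are the pigeons.
To avoid 9 of any one suit, the worst case takes at most 8 of each suit, or every card of a suit that has fewer than 8.
That gives 5 + 4 + 5 + 3 + 8 + 4 + 3 + 6 + 3 + 1 + 5 + 8 = 55 cards with no suit reaching 9.
The next card forces some suit to 9, so 55 + 1 = 56.

56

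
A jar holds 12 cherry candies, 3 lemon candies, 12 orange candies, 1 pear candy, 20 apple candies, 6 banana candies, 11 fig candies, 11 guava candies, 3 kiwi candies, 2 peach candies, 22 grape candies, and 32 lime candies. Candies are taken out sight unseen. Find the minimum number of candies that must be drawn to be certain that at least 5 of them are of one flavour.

42

By the pigeonhole principle, the 12 flavours are the holes; the candies drawn are the pigeons.
To avoid 5 of any one flavour, the worst case takes at most 4 of each flavour, or every candy of a flavour that has fewer than 4.
That gives 4 + 3 + 4 + 1 + 4 + 4 + 4 + 4 + 3 + 2 + 4 + 4 = 41 candies with no flavour reaching 5.
The next candy forces some flavour to 5, so 41 + 1 = 42.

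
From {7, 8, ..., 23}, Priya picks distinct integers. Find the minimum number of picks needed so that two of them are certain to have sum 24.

13

A set avoiding the sum 24 can contain at most one of each pair {x, 24−x}, plus the 7 elements whose complement lies outside the range or equal to its own complement.
The integers 12, …, 23 (12 of them) are such a set: any two sum to at least 12+13 = 25 > 24.
By pigeonhole, any 13th integer completes one of the 5 pairs, so 13 choices force a sum of 24.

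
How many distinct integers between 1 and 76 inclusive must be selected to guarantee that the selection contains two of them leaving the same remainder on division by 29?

By the pigeonhole principle, the 29 residue classes mod 29 are the pigeonholes.
With 29 integers one could put 1 in each residue class and have no class reach 2.
The 30th integer pushes some class to 2, so 29·1 + 1 = 30.

30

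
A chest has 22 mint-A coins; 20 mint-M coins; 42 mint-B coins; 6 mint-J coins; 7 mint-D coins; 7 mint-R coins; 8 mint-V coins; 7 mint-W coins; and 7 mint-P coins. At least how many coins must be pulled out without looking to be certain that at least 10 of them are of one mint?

70

An adversary could hand out at most 9 coins per mint (6 mints run out sooner): 9 + 9 + 9 + 6 + 7 + 7 + 8 + 7 + 7 = 69 coins and still no mint has 10.
One more coin lands in a mint already at 9, so 70 draws are enough and 69 are not.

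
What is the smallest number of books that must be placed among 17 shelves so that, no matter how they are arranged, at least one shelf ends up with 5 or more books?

With 68 books one could put exactly 4 in each of the 17 shelves, and no shelf would reach 5.
By pigeonhole, one more book must land in a shelf that already has 4, giving it 5.
So 17 × 4 + 1 = 69 books are required.

69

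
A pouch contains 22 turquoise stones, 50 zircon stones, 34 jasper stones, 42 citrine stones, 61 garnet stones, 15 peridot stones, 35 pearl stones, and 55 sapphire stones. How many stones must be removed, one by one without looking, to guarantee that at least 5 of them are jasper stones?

In the worst case for collecting jasper stones, every non-jasper stone comes out first.
There are 22 + 50 + 42 + 61 + 15 + 35 + 55 = 280 non-jasper stones altogether.
After those, each further stone must be jasper, so 280 + 5 = 285 draws guarantee 5 jasper stones.

285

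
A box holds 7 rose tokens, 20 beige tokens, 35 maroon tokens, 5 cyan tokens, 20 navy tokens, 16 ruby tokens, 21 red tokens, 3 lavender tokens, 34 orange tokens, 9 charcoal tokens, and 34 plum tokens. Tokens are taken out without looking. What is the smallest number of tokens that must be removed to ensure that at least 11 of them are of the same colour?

The 11 colours are the holes; the tokens drawn are the pigeons.
To avoid 11 of any one colour, the worst case takes at most 10 of each colour, or every token of a colour that has fewer than 10.
That gives 7 + 10 + 10 + 5 + 10 + 10 + 10 + 3 + 10 + 9 + 10 = 94 tokens with no colour reaching 11.
The next token forces some colour to 11, so 94 + 1 = 95.

95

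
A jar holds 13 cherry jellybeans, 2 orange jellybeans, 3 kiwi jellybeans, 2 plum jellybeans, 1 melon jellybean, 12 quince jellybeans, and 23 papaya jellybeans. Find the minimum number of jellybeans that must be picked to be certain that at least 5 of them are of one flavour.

21

The 7 flavours are the holes; the jellybeans drawn are the pigeons.
To avoid 5 of any one flavour, the worst case takes at most 4 of each flavour, or every jellybean of a flavour that has fewer than 4.
That gives 4 + 2 + 3 + 2 + 1 + 4 + 4 = 20 jellybeans with no flavour reaching 5.
The next jellybean forces some flavour to 5, so 20 + 1 = 21.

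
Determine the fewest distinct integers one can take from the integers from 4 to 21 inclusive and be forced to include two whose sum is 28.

12

Group the elements by complementary pair {x, 28−x}: {7,21}, {8,20}, {9,19}, …, giving 7 two-element pairs; the single value 14 (it cannot pair with itself since the integers are distinct); and 3 integers whose partner 28−x falls outside [4,21].
Pigeonhole: treating each of those 11 groups as a pigeonhole, one can pick one integer per group — 11 integers — with no two summing to 28.
The 12th integer lands in an occupied pair, forcing a sum of 28.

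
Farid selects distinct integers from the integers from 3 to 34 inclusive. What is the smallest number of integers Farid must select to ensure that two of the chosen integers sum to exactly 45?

A set avoiding the sum 45 can contain at most one of each pair {x, 45−x}, plus the 8 elements whose complement lies outside the range.
The integers 3, …, 22 (20 of them) are such a set: any two sum to at least 3+4 = 7 and at most 21+22 = 43 < 45.
Any 21st integer completes one of the 12 pairs, so 21 choices force a sum of 45.

21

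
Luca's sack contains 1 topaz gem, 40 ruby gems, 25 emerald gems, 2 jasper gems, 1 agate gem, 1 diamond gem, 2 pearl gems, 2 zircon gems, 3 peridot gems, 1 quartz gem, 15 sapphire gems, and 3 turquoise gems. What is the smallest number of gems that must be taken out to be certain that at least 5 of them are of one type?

29

An adversary could hand out at most 4 gems per type (9 types run out sooner): 1 + 4 + 4 + 2 + 1 + 1 + 2 + 2 + 3 + 1 + 4 + 3 = 28 gems and still no type has 5.
By the pigeonhole principle, one more gem lands in a type already at 4, so 29 draws are enough and 28 are not.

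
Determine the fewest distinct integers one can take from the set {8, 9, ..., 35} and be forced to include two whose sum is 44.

A set avoiding the sum 44 can contain at most one of each pair {x, 44−x}, plus the 2 elements whose complement lies outside the range or equal to its own complement.
The integers 8, …, 22 (15 of them) are such a set: any two sum to at least 8+9 = 17 and at most 21+22 = 43 < 44.
By pigeonhole, any 16th integer completes one of the 13 pairs, so 16 choices force a sum of 44.

16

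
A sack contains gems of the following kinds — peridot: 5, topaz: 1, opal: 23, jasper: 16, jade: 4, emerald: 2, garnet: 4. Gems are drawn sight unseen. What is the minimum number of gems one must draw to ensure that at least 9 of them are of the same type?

By pigeonhole, put each drawn gem into a box by type. The largest draw with every box below 9 takes min(count, 8) from each type; types with fewer than 8 contribute all they have.
Σ min(cᵢ, 8) = 5 + 1 + 8 + 8 + 4 + 2 + 4 = 32.
Draw number 32 + 1 = 33 must push one box to 9.

33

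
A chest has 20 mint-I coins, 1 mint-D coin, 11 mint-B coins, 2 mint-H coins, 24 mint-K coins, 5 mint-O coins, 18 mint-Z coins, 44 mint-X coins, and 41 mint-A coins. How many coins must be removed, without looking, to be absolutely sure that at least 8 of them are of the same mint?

The 9 mints are the holes; the coins drawn are the pigeons.
To avoid 8 of any one mint, the worst case takes at most 7 of each mint, or every coin of a mint that has fewer than 7.
That gives 7 + 1 + 7 + 2 + 7 + 5 + 7 + 7 + 7 = 50 coins with no mint reaching 8.
The next coin forces some mint to 8, so 50 + 1 = 51.

51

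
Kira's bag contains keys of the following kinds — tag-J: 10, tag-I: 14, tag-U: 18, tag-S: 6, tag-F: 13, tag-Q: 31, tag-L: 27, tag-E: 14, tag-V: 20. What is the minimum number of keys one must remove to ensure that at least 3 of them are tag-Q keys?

125

In the worst case for collecting tag-Q keys, every non-tag-Q key comes out first.
There are 10 + 14 + 18 + 6 + 13 + 27 + 14 + 20 = 122 non-tag-Q keys altogether.
After those, each further key must be tag-Q, so 122 + 3 = 125 draws guarantee 3 tag-Q keys.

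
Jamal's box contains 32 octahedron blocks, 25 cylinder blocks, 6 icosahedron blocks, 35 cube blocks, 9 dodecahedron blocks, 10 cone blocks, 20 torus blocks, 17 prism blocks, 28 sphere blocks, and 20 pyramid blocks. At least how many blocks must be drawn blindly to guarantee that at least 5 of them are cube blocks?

In the worst case for collecting cube blocks, every non-cube block comes out first.
There are 32 + 25 + 6 + 9 + 10 + 20 + 17 + 28 + 20 = 167 non-cube blocks altogether.
After those, each further block must be cube, so 167 + 5 = 172 draws guarantee 5 cube blocks.

172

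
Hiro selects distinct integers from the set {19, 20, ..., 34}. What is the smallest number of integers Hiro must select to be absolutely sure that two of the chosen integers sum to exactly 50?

11

A set avoiding the sum 50 can contain at most one of each pair {x, 50−x}, plus the 4 elements whose complement lies outside the range or equal to its own complement.
The integers 25, …, 34 (10 of them) are such a set: any two sum to at least 25+26 = 51 > 50.
By pigeonhole, any 11th integer completes one of the 6 pairs, so 11 choices force a sum of 50.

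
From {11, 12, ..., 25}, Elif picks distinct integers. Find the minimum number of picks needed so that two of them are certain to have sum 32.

11

Group the elements by complementary pair {x, 32−x}: {11,21}, {12,20}, {13,19}, …, giving 5 two-element pairs, the single value 16 (it cannot pair with itself since the integers are distinct), and 4 integers whose partner 32−x falls outside [11,25].
Treating each of those 10 groups as a pigeonhole, one can pick one integer per group — 10 integers — with no two summing to 32.
The 11th integer lands in an occupied pair, forcing a sum of 32.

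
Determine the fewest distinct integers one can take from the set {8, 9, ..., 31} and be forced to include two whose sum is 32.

17

A set avoiding the sum 32 can contain at most one of each pair {x, 32−x}, plus the 8 elements whose complement lies outside the range or equal to its own complement.
The integers 16, …, 31 (16 of them) are such a set: any two sum to at least 16+17 = 33 > 32.
By the pigeonhole principle, any 17th integer completes one of the 8 pairs, so 17 choices force a sum of 32.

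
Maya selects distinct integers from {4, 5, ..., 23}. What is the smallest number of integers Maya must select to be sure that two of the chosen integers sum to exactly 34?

Two chosen integers sum to 34 exactly when both halves of some pair {x, 34−x} with 11 ≤ x ≤ 34−x ≤ 23 are chosen — 6 such pairs.
The remaining 8 elements (those with no distinct partner in range) can never complete a 34-sum, so the worst case takes all of them and one from each pair: 8 + 6 = 14.
Pigeonhole: the 15th integer has to be the second member of some pair, so 14 + 1 = 15.

15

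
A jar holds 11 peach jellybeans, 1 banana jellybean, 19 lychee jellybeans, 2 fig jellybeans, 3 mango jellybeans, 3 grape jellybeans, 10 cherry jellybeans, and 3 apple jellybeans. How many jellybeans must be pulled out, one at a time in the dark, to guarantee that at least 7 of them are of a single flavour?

By the pigeonhole principle, put each drawn jellybean into a box by flavour. The largest draw with every box below 7 takes min(count, 6) from each flavour; flavours with fewer than 6 contribute all they have.
Σ min(cᵢ, 6) = 6 + 1 + 6 + 2 + 3 + 3 + 6 + 3 = 30.
Draw number 30 + 1 = 31 must push one box to 7.

31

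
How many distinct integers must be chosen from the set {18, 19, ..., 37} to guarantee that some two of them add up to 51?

13

Two chosen integers sum to 51 exactly when both halves of some pair {x, 51−x} with 18 ≤ x ≤ 51−x ≤ 33 are chosen — 8 such pairs.
The remaining 4 elements (those with no distinct partner in range) can never complete a 51-sum, so the worst case takes all of them and one from each pair: 4 + 8 = 12.
By pigeonhole, the 13th integer has to be the second member of some pair, so 12 + 1 = 13.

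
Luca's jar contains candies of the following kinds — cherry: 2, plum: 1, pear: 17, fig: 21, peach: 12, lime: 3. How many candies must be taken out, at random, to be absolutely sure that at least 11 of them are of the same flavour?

37

Put each drawn candy into a box by flavour. The largest draw with every box below 11 takes min(count, 10) from each flavour; flavours with fewer than 10 contribute all they have.
Σ min(cᵢ, 10) = 2 + 1 + 10 + 10 + 10 + 3 = 36.
Draw number 36 + 1 = 37 must push one box to 11.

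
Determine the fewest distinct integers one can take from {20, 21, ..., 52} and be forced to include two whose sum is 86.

Group the elements by complementary pair {x, 86−x}: {34,52}, {35,51}, {36,50}, …, giving 9 two-element pairs, the single value 43 (it cannot pair with itself since the integers are distinct), and 14 integers whose partner 86−x falls outside [20,52].
Treating each of those 24 groups as a pigeonhole, one can pick one integer per group — 24 integers — with no two summing to 86.
The 25th integer lands in an occupied pair, forcing a sum of 86.

25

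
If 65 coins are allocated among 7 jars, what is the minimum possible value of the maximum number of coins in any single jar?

The 7 jars are the holes and the 65 coins are the pigeons.
If every jar held at most 9 coins, the total would be at most 7 × 9 = 63, which is less than 65.
So some jar holds at least ⌈65/7⌉ = 10 coins.

10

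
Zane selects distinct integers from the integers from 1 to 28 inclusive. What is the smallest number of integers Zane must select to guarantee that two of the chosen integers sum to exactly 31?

16

Group the elements by complementary pair {x, 31−x}: {3,28}, {4,27}, {5,26}, …, giving 13 two-element pairs and 2 integers whose partner 31−x falls outside [1,28].
Treating each of those 15 groups as a pigeonhole, one can pick one integer per group — 15 integers — with no two summing to 31.
The 16th integer lands in an occupied pair, forcing a sum of 31.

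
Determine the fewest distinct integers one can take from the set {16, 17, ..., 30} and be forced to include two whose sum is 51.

11

A set avoiding the sum 51 can contain at most one of each pair {x, 51−x}, plus the 5 elements whose complement lies outside the range.
The integers 16, …, 25 (10 of them) are such a set: any two sum to at least 16+17 = 33 and at most 24+25 = 49 < 51.
By pigeonhole, any 11th integer completes one of the 5 pairs, so 11 choices force a sum of 51.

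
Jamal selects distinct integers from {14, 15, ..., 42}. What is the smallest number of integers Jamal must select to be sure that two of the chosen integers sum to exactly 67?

21

Two chosen integers sum to 67 exactly when both halves of some pair {x, 67−x} with 25 ≤ x ≤ 67−x ≤ 42 are chosen — 9 such pairs.
The remaining 11 elements (those with no distinct partner in range) can never complete a 67-sum, so the worst case takes all of them and one from each pair: 11 + 9 = 20.
The 21st integer has to be the second member of some pair, so 20 + 1 = 21.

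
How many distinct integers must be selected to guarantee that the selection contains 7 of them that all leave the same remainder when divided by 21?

Pigeonhole: the 21 residue classes mod 21 are the pigeonholes.
With 126 integers one could put 6 in each residue class and have no class reach 7.
The 127th integer pushes some class to 7, so 21·6 + 1 = 127.

127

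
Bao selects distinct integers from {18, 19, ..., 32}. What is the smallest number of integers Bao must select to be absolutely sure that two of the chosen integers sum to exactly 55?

11

Group the elements by complementary pair {x, 55−x}: {23,32}, {24,31}, {25,30}, …, giving 5 two-element pairs and 5 integers whose partner 55−x falls outside [18,32].
By pigeonhole, treating each of those 10 groups as a pigeonhole, one can pick one integer per group — 10 integers — with no two summing to 55.
The 11th integer lands in an occupied pair, forcing a sum of 55.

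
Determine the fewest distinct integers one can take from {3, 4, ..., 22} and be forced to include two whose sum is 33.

Group the elements by complementary pair {x, 33−x}: {11,22}, {12,21}, {13,20}, …, giving 6 two-element pairs and 8 integers whose partner 33−x falls outside [3,22].
Pigeonhole: treating each of those 14 groups as a pigeonhole, one can pick one integer per group — 14 integers — with no two summing to 33.
The 15th integer lands in an occupied pair, forcing a sum of 33.

15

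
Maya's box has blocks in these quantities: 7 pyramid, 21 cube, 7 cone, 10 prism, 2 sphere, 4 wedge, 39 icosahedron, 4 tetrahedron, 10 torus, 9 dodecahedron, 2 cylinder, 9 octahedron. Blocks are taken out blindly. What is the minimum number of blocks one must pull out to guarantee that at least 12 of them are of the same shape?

87

By the pigeonhole principle, the 12 shapes are the holes; the blocks drawn are the pigeons.
To avoid 12 of any one shape, the worst case takes at most 11 of each shape, or every block of a shape that has fewer than 11.
That gives 7 + 11 + 7 + 10 + 2 + 4 + 11 + 4 + 10 + 9 + 2 + 9 = 86 blocks with no shape reaching 12.
The next block forces some shape to 12, so 86 + 1 = 87.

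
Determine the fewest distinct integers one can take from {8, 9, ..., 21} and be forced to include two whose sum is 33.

Two chosen integers sum to 33 exactly when both halves of some pair {x, 33−x} with 12 ≤ x ≤ 33−x ≤ 21 are chosen — 5 such pairs.
The remaining 4 elements (those with no distinct partner in range) can never complete a 33-sum, so the worst case takes all of them and one from each pair: 4 + 5 = 9.
Pigeonhole: the 10th integer has to be the second member of some pair, so 9 + 1 = 10.

10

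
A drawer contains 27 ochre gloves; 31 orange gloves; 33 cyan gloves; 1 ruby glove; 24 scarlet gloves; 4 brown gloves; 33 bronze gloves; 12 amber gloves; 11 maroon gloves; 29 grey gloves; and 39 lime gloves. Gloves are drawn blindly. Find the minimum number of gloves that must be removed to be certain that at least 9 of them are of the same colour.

78

By the pigeonhole principle, the 11 colours are the holes; the gloves drawn are the pigeons.
To avoid 9 of any one colour, the worst case takes at most 8 of each colour, or every glove of a colour that has fewer than 8.
That gives 8 + 8 + 8 + 1 + 8 + 4 + 8 + 8 + 8 + 8 + 8 = 77 gloves with no colour reaching 9.
The next glove forces some colour to 9, so 77 + 1 = 78.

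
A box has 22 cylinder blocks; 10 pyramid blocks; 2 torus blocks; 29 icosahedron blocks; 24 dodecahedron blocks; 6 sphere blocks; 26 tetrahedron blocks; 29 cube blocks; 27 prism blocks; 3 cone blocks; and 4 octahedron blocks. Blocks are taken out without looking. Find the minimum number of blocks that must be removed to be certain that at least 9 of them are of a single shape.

An adversary could hand out at most 8 blocks per shape (4 shapes run out sooner): 8 + 8 + 2 + 8 + 8 + 6 + 8 + 8 + 8 + 3 + 4 = 71 blocks and still no shape has 9.
One more block lands in a shape already at 8, so 72 draws are enough and 71 are not.

72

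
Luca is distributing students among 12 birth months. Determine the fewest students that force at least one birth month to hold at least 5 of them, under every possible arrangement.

With 48 students one could put exactly 4 in each of the 12 birth months, and no birth month would reach 5.
One more student must land in a birth month that already has 4, giving it 5.
So 12 × 4 + 1 = 49 students are required.

49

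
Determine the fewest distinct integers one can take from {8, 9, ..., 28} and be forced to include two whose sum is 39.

13

Two chosen integers sum to 39 exactly when both halves of some pair {x, 39−x} with 11 ≤ x ≤ 39−x ≤ 28 are chosen — 9 such pairs.
The remaining 3 elements (those with no distinct partner in range) can never complete a 39-sum, so the worst case takes all of them and one from each pair: 3 + 9 = 12.
The 13th integer has to be the second member of some pair, so 12 + 1 = 13.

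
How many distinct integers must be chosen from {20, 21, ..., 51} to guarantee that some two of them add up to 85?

Group the elements by complementary pair {x, 85−x}: {34,51}, {35,50}, {36,49}, …, giving 9 two-element pairs and 14 integers whose partner 85−x falls outside [20,51].
Treating each of those 23 groups as a pigeonhole, one can pick one integer per group — 23 integers — with no two summing to 85.
The 24th integer lands in an occupied pair, forcing a sum of 85.

24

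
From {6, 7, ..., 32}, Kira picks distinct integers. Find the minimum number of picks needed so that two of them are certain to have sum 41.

16

Group the elements by complementary pair {x, 41−x}: {9,32}, {10,31}, {11,30}, …, giving 12 two-element pairs and 3 integers whose partner 41−x falls outside [6,32].
By pigeonhole, treating each of those 15 groups as a pigeonhole, one can pick one integer per group — 15 integers — with no two summing to 41.
The 16th integer lands in an occupied pair, forcing a sum of 41.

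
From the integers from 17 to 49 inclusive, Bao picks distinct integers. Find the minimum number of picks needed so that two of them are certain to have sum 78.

24

Two chosen integers sum to 78 exactly when both halves of some pair {x, 78−x} with 29 ≤ x ≤ 78−x ≤ 49 are chosen — 10 such pairs.
The remaining 13 elements (those with no distinct partner in range) can never complete a 78-sum, so the worst case takes all of them and one from each pair: 13 + 10 = 23.
Pigeonhole: the 24th integer has to be the second member of some pair, so 23 + 1 = 24.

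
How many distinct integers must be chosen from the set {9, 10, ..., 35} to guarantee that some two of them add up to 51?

Group the elements by complementary pair {x, 51−x}: {16,35}, {17,34}, {18,33}, …, giving 10 two-element pairs and 7 integers whose partner 51−x falls outside [9,35].
By pigeonhole, treating each of those 17 groups as a pigeonhole, one can pick one integer per group — 17 integers — with no two summing to 51.
The 18th integer lands in an occupied pair, forcing a sum of 51.

18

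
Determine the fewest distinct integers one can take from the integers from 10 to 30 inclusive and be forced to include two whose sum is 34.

15

Group the elements by complementary pair {x, 34−x}: {10,24}, {11,23}, {12,22}, …, giving 7 two-element pairs; the single value 17 (it cannot pair with itself since the integers are distinct); and 6 integers whose partner 34−x falls outside [10,30].
By the pigeonhole principle, treating each of those 14 groups as a pigeonhole, one can pick one integer per group — 14 integers — with no two summing to 34.
The 15th integer lands in an occupied pair, forcing a sum of 34.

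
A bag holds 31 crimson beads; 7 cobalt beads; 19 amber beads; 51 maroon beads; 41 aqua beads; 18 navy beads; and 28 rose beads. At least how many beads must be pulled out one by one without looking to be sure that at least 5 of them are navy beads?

In the worst case for collecting navy beads, every non-navy bead comes out first.
There are 31 + 7 + 19 + 51 + 41 + 28 = 177 non-navy beads altogether.
After those, each further bead must be navy, so 177 + 5 = 182 draws guarantee 5 navy beads.

182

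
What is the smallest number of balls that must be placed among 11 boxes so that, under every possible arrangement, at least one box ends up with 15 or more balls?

With 154 balls one could put exactly 14 in each of the 11 boxes, and no box would reach 15.
One more ball must land in a box that already has 14, giving it 15.
So 11 × 14 + 1 = 155 balls are required.

155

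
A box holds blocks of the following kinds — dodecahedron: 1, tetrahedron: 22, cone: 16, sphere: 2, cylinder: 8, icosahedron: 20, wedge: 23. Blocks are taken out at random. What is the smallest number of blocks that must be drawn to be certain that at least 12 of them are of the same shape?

56

By the pigeonhole principle, put each drawn block into a box by shape. The largest draw with every box below 12 takes min(count, 11) from each shape; shapes with fewer than 11 contribute all they have.
Σ min(cᵢ, 11) = 1 + 11 + 11 + 2 + 8 + 11 + 11 = 55.
Draw number 55 + 1 = 56 must push one box to 12.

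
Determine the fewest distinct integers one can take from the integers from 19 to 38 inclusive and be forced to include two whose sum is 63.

Group the elements by complementary pair {x, 63−x}: {25,38}, {26,37}, {27,36}, …, giving 7 two-element pairs and 6 integers whose partner 63−x falls outside [19,38].
By the pigeonhole principle, treating each of those 13 groups as a pigeonhole, one can pick one integer per group — 13 integers — with no two summing to 63.
The 14th integer lands in an occupied pair, forcing a sum of 63.

14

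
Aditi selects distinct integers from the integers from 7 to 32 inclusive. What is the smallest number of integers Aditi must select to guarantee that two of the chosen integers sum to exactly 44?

17

A set avoiding the sum 44 can contain at most one of each pair {x, 44−x}, plus the 6 elements whose complement lies outside the range or equal to its own complement.
The integers 7, …, 22 (16 of them) are such a set: any two sum to at least 7+8 = 15 and at most 21+22 = 43 < 44.
By the pigeonhole principle, any 17th integer completes one of the 10 pairs, so 17 choices force a sum of 44.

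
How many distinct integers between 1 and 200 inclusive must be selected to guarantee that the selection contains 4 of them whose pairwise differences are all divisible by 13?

40

Integers whose pairwise differences are multiples of 13 are exactly those sharing a remainder mod 13. By the pigeonhole principle, the 13 residue classes mod 13 are the pigeonholes.
With 39 integers one could put 3 in each residue class and have no class reach 4.
The 40th integer pushes some class to 4, so 13·3 + 1 = 40.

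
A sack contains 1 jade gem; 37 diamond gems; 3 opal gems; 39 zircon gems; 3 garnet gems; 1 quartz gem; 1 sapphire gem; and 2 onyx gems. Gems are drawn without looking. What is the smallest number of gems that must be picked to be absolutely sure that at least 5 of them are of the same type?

20

By pigeonhole, the 8 types are the holes; the gems drawn are the pigeons.
To avoid 5 of any one type, the worst case takes at most 4 of each type, or every gem of a type that has fewer than 4.
That gives 1 + 4 + 3 + 4 + 3 + 1 + 1 + 2 = 19 gems with no type reaching 5.
The next gem forces some type to 5, so 19 + 1 = 20.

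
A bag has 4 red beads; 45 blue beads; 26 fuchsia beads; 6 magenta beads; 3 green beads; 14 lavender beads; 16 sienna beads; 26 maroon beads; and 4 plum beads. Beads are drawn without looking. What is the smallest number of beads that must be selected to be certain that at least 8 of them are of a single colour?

53

The 9 colours are the holes; the beads drawn are the pigeons.
To avoid 8 of any one colour, the worst case takes at most 7 of each colour, or every bead of a colour that has fewer than 7.
That gives 4 + 7 + 7 + 6 + 3 + 7 + 7 + 7 + 4 = 52 beads with no colour reaching 8.
The next bead forces some colour to 8, so 52 + 1 = 53.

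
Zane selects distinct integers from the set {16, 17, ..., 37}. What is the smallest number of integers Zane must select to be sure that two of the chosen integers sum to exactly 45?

Two chosen integers sum to 45 exactly when both halves of some pair {x, 45−x} with 16 ≤ x ≤ 45−x ≤ 29 are chosen — 7 such pairs.
The remaining 8 elements (those with no distinct partner in range) can never complete a 45-sum, so the worst case takes all of them and one from each pair: 8 + 7 = 15.
By the pigeonhole principle, the 16th integer has to be the second member of some pair, so 15 + 1 = 16.

16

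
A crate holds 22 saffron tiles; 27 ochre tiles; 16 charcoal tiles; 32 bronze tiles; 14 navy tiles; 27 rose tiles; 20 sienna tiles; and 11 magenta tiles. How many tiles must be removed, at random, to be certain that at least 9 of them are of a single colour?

65

By pigeonhole, the 8 colours are the holes; the tiles drawn are the pigeons.
To avoid 9 of any one colour, the worst case takes at most 8 of each colour.
That gives 8 + 8 + 8 + 8 + 8 + 8 + 8 + 8 = 64 tiles with no colour reaching 9.
The next tile forces some colour to 9, so 64 + 1 = 65.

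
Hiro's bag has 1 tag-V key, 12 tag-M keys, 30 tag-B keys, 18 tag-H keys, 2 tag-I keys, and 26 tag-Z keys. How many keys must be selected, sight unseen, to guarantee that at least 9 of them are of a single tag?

By pigeonhole, put each drawn key into a box by tag. The largest draw with every box below 9 takes min(count, 8) from each tag; tags with fewer than 8 contribute all they have.
Σ min(cᵢ, 8) = 1 + 8 + 8 + 8 + 2 + 8 = 35.
Draw number 35 + 1 = 36 must push one box to 9.

36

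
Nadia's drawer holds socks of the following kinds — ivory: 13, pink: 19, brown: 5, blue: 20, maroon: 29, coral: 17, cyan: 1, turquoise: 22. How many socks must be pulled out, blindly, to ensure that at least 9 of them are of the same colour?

55

By the pigeonhole principle, put each drawn sock into a box by colour. The largest draw with every box below 9 takes min(count, 8) from each colour; colours with fewer than 8 contribute all they have.
Σ min(cᵢ, 8) = 8 + 8 + 5 + 8 + 8 + 8 + 1 + 8 = 54.
Draw number 54 + 1 = 55 must push one box to 9.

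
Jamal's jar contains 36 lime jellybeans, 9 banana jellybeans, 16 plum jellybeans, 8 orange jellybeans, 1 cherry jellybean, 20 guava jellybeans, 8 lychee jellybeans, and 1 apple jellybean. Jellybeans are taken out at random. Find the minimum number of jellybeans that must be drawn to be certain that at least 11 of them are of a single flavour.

58

By the pigeonhole principle, the 8 flavours are the holes; the jellybeans drawn are the pigeons.
To avoid 11 of any one flavour, the worst case takes at most 10 of each flavour, or every jellybean of a flavour that has fewer than 10.
That gives 10 + 9 + 10 + 8 + 1 + 10 + 8 + 1 = 57 jellybeans with no flavour reaching 11.
The next jellybean forces some flavour to 11, so 57 + 1 = 58.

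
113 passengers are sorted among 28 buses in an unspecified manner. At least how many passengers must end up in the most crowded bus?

Pigeonhole: the 28 buses are the holes and the 113 passengers are the pigeons.
If every bus held at most 4 passengers, the total would be at most 28 × 4 = 112, which is less than 113.
So some bus holds at least ⌈113/28⌉ = 5 passengers.

5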